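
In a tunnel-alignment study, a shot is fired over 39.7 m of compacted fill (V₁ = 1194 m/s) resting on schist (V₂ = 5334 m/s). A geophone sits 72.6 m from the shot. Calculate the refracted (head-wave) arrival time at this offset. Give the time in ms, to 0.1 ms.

θ_c = arcsin(V₁/V₂) = arcsin(1194/5334) = 12.94°, cos θ_c = 0.9746.
Intercept time tᵢ = 2h cos θ_c / V₁ = 2·39.7·0.9746/1194 = 0.06481 s.
t = x/V₂ + tᵢ = 72.6/5334 + 0.06481 = 0.07842 s.

78.4 ms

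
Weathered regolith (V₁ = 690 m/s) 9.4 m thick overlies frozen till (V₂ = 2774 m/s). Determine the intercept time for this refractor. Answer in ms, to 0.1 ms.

tᵢ = 2h·√(V₂²−V₁²)/(V₁V₂).
√(V₂²−V₁²) = √(2774²−690²) = 2686.8 m/s.
tᵢ = 2·9.4·2686.8/(690·2774) = 0.02639 s.

26.4 ms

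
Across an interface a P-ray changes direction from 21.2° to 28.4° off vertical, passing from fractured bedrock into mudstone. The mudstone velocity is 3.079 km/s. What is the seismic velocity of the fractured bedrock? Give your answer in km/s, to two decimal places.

sin 21.2° = 0.3616; sin 28.4° = 0.4756.
V₁ = V₂·(sin θ₁/sin θ₂) = 3.079·(0.3616/0.4756) = 2.34 km/s.

2.34 km/s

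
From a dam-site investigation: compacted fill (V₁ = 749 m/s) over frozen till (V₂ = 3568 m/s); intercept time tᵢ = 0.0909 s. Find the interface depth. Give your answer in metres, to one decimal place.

h = tᵢ·V₁·V₂ / (2·√(V₂²−V₁²)).
√(V₂²−V₁²) = √(3568² − 749²) = 3488.5 m/s.
h = 0.0909 s × 749 × 3568 / (2 × 3488.5) = 34.82 m.

34.8 m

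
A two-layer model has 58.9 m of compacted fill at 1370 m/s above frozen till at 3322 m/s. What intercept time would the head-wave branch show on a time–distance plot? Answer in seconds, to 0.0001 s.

θ_c = arcsin(V₁/V₂) = arcsin(1370/3322) = 24.36°; cos θ_c = 0.9110.
tᵢ = 2h·cos θ_c / V₁ = 2·58.9·0.9110 / 1370 = 0.07833 s.

0.0783 s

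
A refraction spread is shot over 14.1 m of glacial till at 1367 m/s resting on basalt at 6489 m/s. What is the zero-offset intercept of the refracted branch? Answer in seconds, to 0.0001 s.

0.0202 s

θ_c = arcsin(V₁/V₂) = arcsin(1367/6489) = 12.16°; cos θ_c = 0.9776.
tᵢ = 2h·cos θ_c / V₁ = 2·14.1·0.9776 / 1367 = 0.02017 s.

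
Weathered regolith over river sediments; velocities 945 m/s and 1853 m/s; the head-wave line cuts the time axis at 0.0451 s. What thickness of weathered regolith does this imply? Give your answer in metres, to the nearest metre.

h = tᵢ·V₁·V₂ / (2·√(V₂²−V₁²)).
√(V₂²−V₁²) = √(1853² − 945²) = 1593.9 m/s.
h = 0.0451 s × 945 × 1853 / (2 × 1593.9) = 24.77 m.

25 m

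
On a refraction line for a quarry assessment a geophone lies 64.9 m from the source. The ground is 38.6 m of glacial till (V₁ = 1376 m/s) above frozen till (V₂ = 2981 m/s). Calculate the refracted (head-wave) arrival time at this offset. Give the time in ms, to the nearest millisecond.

72 ms

θ_c = arcsin(V₁/V₂) = arcsin(1376/2981) = 27.49°, cos θ_c = 0.8871.
Intercept time tᵢ = 2h cos θ_c / V₁ = 2·38.6·0.8871/1376 = 0.04977 s.
t = x/V₂ + tᵢ = 64.9/2981 + 0.04977 = 0.07154 s.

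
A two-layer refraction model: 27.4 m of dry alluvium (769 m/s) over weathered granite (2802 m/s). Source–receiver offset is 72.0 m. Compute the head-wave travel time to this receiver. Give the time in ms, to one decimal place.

94.2 ms

θ_c = arcsin(V₁/V₂) = arcsin(769/2802) = 15.93°, cos θ_c = 0.9616.
Intercept time tᵢ = 2h cos θ_c / V₁ = 2·27.4·0.9616/769 = 0.06853 s.
t = x/V₂ + tᵢ = 72.0/2802 + 0.06853 = 0.09422 s.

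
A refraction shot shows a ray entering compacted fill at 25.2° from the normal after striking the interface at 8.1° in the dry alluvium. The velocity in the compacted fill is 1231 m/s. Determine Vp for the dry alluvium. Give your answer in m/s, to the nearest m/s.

407 m/s

Snell's law: sin 8.1°/V₁ = sin 25.2°/V₂.
V₁ = V₂·sin 8.1°/sin 25.2° = 1231 × 0.3309 = 407.37 m/s.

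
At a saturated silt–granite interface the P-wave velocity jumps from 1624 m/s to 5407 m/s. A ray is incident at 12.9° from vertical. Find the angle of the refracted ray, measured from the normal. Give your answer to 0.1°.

sin θ₁/V₁ = sin θ₂/V₂ ⇒ sin θ₂ = 5407·sin 12.9°/1624 = 5407·0.2233/1624 = 0.7433.
θ₂ = arcsin 0.7433 = 48.01° from the normal.

48.0°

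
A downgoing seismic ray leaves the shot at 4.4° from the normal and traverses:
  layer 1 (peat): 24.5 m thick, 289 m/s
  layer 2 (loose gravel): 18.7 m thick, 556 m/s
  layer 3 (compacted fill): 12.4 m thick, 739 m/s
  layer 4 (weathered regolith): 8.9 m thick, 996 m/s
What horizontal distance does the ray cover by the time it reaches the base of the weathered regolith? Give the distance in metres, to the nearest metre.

10 m

Apply Snell's law at each interface; in layer i the horizontal offset is hᵢ·tan θᵢ.
Layer 1: θ = 4.40°; offset = 24.5·tan 4.40° = 1.885 m.
Layer 2: sin θ = 556·sin 4.4°/289 = 0.1476, θ = 8.49°; offset = 18.7·tan 8.49° = 2.791 m.
Layer 3: sin θ = 739·sin 4.4°/289 = 0.1962, θ = 11.31°; offset = 12.4·tan 11.31° = 2.481 m.
Layer 4: sin θ = 996·sin 4.4°/289 = 0.2644, θ = 15.33°; offset = 8.9·tan 15.33° = 2.440 m.
Σ offsets = 9.597 m.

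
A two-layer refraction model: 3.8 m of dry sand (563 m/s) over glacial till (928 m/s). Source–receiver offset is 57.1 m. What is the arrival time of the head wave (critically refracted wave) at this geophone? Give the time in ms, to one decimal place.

72.3 ms

θ_c = arcsin(V₁/V₂) = arcsin(563/928) = 37.35°, cos θ_c = 0.7949.
Intercept time tᵢ = 2h cos θ_c / V₁ = 2·3.8·0.7949/563 = 0.01073 s.
t = x/V₂ + tᵢ = 57.1/928 + 0.01073 = 0.07226 s.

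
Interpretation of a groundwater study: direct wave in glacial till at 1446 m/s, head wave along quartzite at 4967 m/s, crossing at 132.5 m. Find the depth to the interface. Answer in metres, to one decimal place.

49.1 m

x_cross = 2h·√((V₂+V₁)/(V₂−V₁)) → h = x_cross / (2·√((V₂+V₁)/(V₂−V₁))).
√((V₂+V₁)/(V₂−V₁)) = √((4967+1446)/(4967−1446)) = 1.3496.
h = 132.5 / (2·1.3496) = 49.09 m.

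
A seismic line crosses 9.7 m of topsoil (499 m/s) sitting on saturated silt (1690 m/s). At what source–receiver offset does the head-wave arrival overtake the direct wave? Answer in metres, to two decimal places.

x_cross = 2h·√((V₂+V₁)/(V₂−V₁)).
(V₂+V₁)/(V₂−V₁) = (1690+499)/(1690−499) = 1.8380; √ = 1.3557.
x_cross = 2·9.7·1.3557 = 26.30 m.

26.30 m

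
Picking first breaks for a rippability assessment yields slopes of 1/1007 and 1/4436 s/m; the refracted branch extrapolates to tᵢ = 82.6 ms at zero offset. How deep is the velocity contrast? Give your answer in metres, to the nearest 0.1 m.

42.7 m

h = tᵢ·V₁·V₂ / (2·√(V₂²−V₁²)).
√(V₂²−V₁²) = √(4436² − 1007²) = 4320.2 m/s.
h = 0.0826 s × 1007 × 4436 / (2 × 4320.2) = 42.70 m.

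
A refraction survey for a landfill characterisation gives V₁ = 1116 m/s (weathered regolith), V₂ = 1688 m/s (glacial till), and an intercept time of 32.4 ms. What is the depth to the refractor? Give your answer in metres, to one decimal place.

24.1 m

h = tᵢ·V₁·V₂ / (2·√(V₂²−V₁²)).
√(V₂²−V₁²) = √(1688² − 1116²) = 1266.4 m/s.
h = 0.0324 s × 1116 × 1688 / (2 × 1266.4) = 24.10 m.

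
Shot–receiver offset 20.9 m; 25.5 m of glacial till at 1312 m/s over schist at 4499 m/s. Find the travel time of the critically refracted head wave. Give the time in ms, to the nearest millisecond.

θ_c = arcsin(V₁/V₂) = arcsin(1312/4499) = 16.95°, cos θ_c = 0.9565.
Intercept time tᵢ = 2h cos θ_c / V₁ = 2·25.5·0.9565/1312 = 0.03718 s.
t = x/V₂ + tᵢ = 20.9/4499 + 0.03718 = 0.04183 s.

42 ms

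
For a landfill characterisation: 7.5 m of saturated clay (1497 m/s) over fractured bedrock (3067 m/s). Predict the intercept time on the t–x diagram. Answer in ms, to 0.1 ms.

tᵢ = 2h·√(V₂²−V₁²)/(V₁V₂).
√(V₂²−V₁²) = √(3067²−1497²) = 2676.8 m/s.
tᵢ = 2·7.5·2676.8/(1497·3067) = 0.00875 s.

8.7 ms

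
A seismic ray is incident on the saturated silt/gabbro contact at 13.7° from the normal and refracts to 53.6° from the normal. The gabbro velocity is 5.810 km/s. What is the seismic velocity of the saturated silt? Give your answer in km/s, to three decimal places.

Snell's law: sin 13.7°/V₁ = sin 53.6°/V₂.
V₁ = V₂·sin 13.7°/sin 53.6° = 5.810 × 0.2942 = 1.710 km/s.

1.710 km/s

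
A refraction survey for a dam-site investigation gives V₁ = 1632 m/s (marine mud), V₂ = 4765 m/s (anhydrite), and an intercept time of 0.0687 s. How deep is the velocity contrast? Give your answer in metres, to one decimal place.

59.7 m

θ_c = arcsin(1632/4765) = 20.03°; cos θ_c = 0.9395.
tᵢ = 2h cos θ_c/V₁ ⇒ h = tᵢ·V₁/(2 cos θ_c) = 0.0687·1632/(2·0.9395) = 59.67 m.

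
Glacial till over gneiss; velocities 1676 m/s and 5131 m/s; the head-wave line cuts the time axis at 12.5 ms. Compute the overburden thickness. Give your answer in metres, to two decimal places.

h = tᵢ·V₁·V₂ / (2·√(V₂²−V₁²)).
√(V₂²−V₁²) = √(5131² − 1676²) = 4849.6 m/s.
h = 0.0125 s × 1676 × 5131 / (2 × 4849.6) = 11.08 m.

11.08 m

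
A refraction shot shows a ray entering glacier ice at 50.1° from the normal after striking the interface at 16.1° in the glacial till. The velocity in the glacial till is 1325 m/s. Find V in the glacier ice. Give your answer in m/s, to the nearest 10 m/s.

3670 m/s

sin 16.1° = 0.2773; sin 50.1° = 0.7672.
V₂ = V₁·(sin θ₂/sin θ₁) = 1325·(0.7672/0.2773) = 3665.49 m/s.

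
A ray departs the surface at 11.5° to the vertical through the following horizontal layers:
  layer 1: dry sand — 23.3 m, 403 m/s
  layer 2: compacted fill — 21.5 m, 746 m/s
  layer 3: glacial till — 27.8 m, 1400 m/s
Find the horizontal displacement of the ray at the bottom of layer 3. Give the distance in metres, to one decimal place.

40.0 m

Apply Snell's law at each interface; in layer i the horizontal offset is hᵢ·tan θᵢ.
Layer 1: θ = 11.50°; offset = 23.3·tan 11.50° = 4.740 m.
Layer 2: sin θ = 746·sin 11.5°/403 = 0.3691, θ = 21.66°; offset = 21.5·tan 21.66° = 8.537 m.
Layer 3: sin θ = 1400·sin 11.5°/403 = 0.6926, θ = 43.84°; offset = 27.8·tan 43.84° = 26.693 m.
Total horizontal offset = 39.970 m.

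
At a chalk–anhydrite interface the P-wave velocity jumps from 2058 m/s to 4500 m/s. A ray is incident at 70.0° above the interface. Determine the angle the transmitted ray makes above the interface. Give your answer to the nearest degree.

Convert to the normal: θ₁ = 90° − 70.0° = 20.0°.
sin θ₁/V₁ = sin θ₂/V₂ ⇒ sin θ₂ = 4500·sin 20.0°/2058 = 4500·0.3420/2058 = 0.7479.
θ₂ = sin⁻¹(0.7479) = 48.41° (from vertical).
From the interface: 90° − 48.41° = 41.59°.

42°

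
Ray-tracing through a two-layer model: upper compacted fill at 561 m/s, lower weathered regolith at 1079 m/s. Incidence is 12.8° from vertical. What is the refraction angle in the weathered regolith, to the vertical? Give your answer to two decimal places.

sin θ₁/V₁ = sin θ₂/V₂ ⇒ sin θ₂ = 1079·sin 12.8°/561 = 1079·0.2215/561 = 0.4261.
θ₂ = arcsin 0.4261 = 25.22° from the normal.

25.22°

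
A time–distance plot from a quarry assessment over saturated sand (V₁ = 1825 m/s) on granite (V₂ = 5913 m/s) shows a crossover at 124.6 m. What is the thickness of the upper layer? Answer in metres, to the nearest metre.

h = (x_cross/2)·√((V₂−V₁)/(V₂+V₁)).
(V₂−V₁)/(V₂+V₁) = (5913−1825)/(5913+1825) = 0.5283; √ = 0.7268.
h = (124.6/2)·0.7268 = 45.28 m.

45 m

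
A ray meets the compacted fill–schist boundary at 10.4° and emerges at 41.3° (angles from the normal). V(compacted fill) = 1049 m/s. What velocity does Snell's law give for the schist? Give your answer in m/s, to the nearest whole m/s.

3835 m/s

sin 10.4° = 0.1805; sin 41.3° = 0.6600.
V₂ = V₁·(sin θ₂/sin θ₁) = 1049·(0.6600/0.1805) = 3835.28 m/s.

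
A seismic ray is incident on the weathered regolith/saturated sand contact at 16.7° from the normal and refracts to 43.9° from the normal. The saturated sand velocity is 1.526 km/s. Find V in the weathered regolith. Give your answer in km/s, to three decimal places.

sin 16.7° = 0.2874; sin 43.9° = 0.6934.
V₁ = V₂·(sin θ₁/sin θ₂) = 1.526·(0.2874/0.6934) = 0.632 km/s.

0.632 km/s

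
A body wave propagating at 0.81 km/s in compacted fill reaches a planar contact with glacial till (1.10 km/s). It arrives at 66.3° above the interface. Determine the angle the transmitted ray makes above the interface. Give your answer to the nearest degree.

57°

Convert to the normal: θ₁ = 90° − 66.3° = 23.7°.
sin θ₁/V₁ = sin θ₂/V₂ ⇒ sin θ₂ = 1.10·sin 23.7°/0.81 = 1.10·0.4019/0.81 = 0.5459.
θ₂ = sin⁻¹(0.5459) = 33.08° (from vertical).
From the interface: 90° − 33.08° = 56.92°.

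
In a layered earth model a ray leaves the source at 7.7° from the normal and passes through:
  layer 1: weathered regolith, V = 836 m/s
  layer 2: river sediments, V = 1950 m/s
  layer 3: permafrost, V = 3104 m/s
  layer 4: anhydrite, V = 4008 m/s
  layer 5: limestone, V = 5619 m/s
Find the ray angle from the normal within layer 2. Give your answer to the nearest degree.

18°

Ray parameter p = sin 7.7° / 836 = 1.6027e-04 s/m.
sin θ_2 = p·V_2 = 1.6027e-04 × 1950 = 0.3125.
θ_2 = 18.21° from the vertical.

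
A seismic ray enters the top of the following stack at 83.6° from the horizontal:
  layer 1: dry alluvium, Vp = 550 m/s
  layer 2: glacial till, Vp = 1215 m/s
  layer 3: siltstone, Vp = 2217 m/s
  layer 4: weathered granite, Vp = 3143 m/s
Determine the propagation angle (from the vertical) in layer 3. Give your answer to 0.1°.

From the normal: θ₁ = 90° − 83.6° = 6.4°.
Snell's law across each interface conserves sin θ / V, so sin θ_3 = V_3·sin θ₁/V₁.
sin θ_3 = 2217 × sin 6.4° / 550 = 0.4493.
θ_3 = 26.70° from the vertical.

26.7°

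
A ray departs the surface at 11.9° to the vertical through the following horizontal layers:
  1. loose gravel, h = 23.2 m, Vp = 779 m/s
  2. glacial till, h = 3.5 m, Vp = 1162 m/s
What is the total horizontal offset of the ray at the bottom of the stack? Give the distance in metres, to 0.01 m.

Ray parameter p = sin 11.9° / 779 m/s = 2.6470e-04 s/m.
Layer 1: θ = 11.90°; offset = 23.2·tan 11.90° = 4.8890 m.
Layer 2: sin θ = p·1162 = 0.3076 → θ = 17.91°; offset = 3.5·tan 17.91° = 1.1314 m.
Summing the layer offsets gives 6.0204 m.

6.02 m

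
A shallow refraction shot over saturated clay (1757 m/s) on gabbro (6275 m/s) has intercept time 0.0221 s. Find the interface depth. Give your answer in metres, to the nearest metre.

20 m

θ_c = arcsin(1757/6275) = 16.26°; cos θ_c = 0.9600.
tᵢ = 2h cos θ_c/V₁ ⇒ h = tᵢ·V₁/(2 cos θ_c) = 0.0221·1757/(2·0.9600) = 20.22 m.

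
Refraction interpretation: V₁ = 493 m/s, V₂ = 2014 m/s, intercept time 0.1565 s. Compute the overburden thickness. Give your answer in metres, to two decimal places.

39.79 m

θ_c = arcsin(493/2014) = 14.17°; cos θ_c = 0.9696.
tᵢ = 2h cos θ_c/V₁ ⇒ h = tᵢ·V₁/(2 cos θ_c) = 0.1565·493/(2·0.9696) = 39.79 m.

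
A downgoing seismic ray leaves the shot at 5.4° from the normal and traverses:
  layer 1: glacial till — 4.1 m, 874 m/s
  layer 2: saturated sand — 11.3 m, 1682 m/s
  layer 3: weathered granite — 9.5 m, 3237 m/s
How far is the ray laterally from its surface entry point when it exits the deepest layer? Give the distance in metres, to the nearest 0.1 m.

Ray parameter p = sin 5.4° / 874 m/s = 1.0768e-04 s/m.
Layer 1: θ = 5.40°; offset = 4.1·tan 5.40° = 0.388 m.
Layer 2: sin θ = p·1682 = 0.1811 → θ = 10.43°; offset = 11.3·tan 10.43° = 2.081 m.
Layer 3: sin θ = p·3237 = 0.3485 → θ = 20.40°; offset = 9.5·tan 20.40° = 3.533 m.
Σ offsets = 6.001 m.

6.0 m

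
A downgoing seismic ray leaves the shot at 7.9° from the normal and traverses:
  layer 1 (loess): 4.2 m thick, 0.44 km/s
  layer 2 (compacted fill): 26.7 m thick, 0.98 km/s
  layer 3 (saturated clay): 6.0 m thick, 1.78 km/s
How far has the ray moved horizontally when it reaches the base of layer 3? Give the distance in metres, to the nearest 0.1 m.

Apply Snell's law at each interface; in layer i the horizontal offset is hᵢ·tan θᵢ.
Layer 1: θ = 7.90°; offset = 4.2·tan 7.90° = 0.583 m.
Layer 2: sin θ = 0.98·sin 7.9°/0.44 = 0.3061, θ = 17.83°; offset = 26.7·tan 17.83° = 8.586 m.
Layer 3: sin θ = 1.78·sin 7.9°/0.44 = 0.5560, θ = 33.78°; offset = 6.0·tan 33.78° = 4.014 m.
Summing the layer offsets gives 13.182 m.

13.2 m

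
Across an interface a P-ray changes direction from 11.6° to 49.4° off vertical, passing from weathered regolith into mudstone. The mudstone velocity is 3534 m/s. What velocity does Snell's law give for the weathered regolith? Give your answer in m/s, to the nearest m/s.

sin 11.6° = 0.2011; sin 49.4° = 0.7593.
V₁ = V₂·(sin θ₁/sin θ₂) = 3534·(0.2011/0.7593) = 935.91 m/s.

936 m/s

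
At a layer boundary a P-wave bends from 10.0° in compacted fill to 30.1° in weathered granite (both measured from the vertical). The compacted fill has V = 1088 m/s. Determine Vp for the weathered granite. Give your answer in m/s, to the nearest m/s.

sin 10.0° = 0.1736; sin 30.1° = 0.5015.
V₂ = V₁·(sin θ₂/sin θ₁) = 1088·(0.5015/0.1736) = 3142.24 m/s.

3142 m/s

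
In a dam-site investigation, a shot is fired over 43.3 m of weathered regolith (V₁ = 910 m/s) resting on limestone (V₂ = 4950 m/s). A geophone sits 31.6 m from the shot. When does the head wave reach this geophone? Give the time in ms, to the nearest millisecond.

100 ms

t = x/V₂ + 2h·√(V₂²−V₁²)/(V₁V₂).
√(V₂²−V₁²) = √(4950²−910²) = 4865.6 m/s; delay term = 2·43.3·4865.6/(910·4950) = 0.09354 s.
t = 31.6/4950 + 0.09354 = 0.09993 s.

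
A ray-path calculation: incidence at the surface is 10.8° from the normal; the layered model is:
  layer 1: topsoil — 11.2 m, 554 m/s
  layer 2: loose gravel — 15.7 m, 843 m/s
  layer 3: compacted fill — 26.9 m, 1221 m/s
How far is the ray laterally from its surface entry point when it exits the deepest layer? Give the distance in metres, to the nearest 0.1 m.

19.0 m

Apply Snell's law at each interface; in layer i the horizontal offset is hᵢ·tan θᵢ.
Layer 1: θ = 10.80°; offset = 11.2·tan 10.80° = 2.137 m.
Layer 2: sin θ = 843·sin 10.8°/554 = 0.2851, θ = 16.57°; offset = 15.7·tan 16.57° = 4.670 m.
Layer 3: sin θ = 1221·sin 10.8°/554 = 0.4130, θ = 24.39°; offset = 26.9·tan 24.39° = 12.198 m.
Σ offsets = 19.005 m.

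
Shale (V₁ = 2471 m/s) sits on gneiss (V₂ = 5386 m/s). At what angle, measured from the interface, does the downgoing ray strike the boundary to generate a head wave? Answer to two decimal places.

At critical incidence the refracted ray runs along the interface (θ₂ = 90°), so sin θ_c = V₁/V₂.
θ_c = arcsin(2471/5386) = arcsin 0.4588 = 27.31°.
Measured from the interface: 90° − 27.31° = 62.69°.

62.69°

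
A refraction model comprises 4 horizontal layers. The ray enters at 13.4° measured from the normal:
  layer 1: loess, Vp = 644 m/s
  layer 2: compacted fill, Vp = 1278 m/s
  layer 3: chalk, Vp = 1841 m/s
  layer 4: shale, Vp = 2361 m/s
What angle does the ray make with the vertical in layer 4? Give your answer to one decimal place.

58.2°

Snell's law across each interface conserves sin θ / V, so sin θ_4 = V_4·sin θ₁/V₁.
sin θ_4 = 2361 × sin 13.4° / 644 = 0.8496.
θ_4 = arcsin 0.8496 = 58.17°.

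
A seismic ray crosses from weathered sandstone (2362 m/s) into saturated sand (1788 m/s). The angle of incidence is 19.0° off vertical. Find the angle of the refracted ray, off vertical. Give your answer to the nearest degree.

Snell's law: sin θ₂ = (V₂/V₁)·sin θ₁ = (1788/2362)·sin 19.0° = 0.2465.
θ₂ = arcsin 0.2465 = 14.27° from the normal.

14°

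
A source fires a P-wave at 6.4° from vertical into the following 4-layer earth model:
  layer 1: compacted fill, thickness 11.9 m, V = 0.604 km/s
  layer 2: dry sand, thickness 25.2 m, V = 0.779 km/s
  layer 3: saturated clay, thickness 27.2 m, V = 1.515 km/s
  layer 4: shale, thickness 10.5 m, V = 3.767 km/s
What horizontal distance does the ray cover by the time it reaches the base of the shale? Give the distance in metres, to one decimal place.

p = sin θ₁/V₁ = sin 6.4°/0.604 = 1.8455e-01 s/km is conserved through the stack.
Layer 1: θ = 6.40°; offset = 11.9·tan 6.40° = 1.335 m.
Layer 2: sin θ = p·0.779 = 0.1438 → θ = 8.27°; offset = 25.2·tan 8.27° = 3.661 m.
Layer 3: sin θ = p·1.515 = 0.2796 → θ = 16.24°; offset = 27.2·tan 16.24° = 7.921 m.
Layer 4: sin θ = p·3.767 = 0.6952 → θ = 44.04°; offset = 10.5·tan 44.04° = 10.155 m.
Σ offsets = 23.072 m.

23.1 m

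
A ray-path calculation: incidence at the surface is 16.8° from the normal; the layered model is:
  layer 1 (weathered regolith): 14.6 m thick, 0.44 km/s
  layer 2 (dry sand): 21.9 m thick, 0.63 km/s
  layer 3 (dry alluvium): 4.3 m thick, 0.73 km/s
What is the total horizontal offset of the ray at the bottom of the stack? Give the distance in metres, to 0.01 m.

16.71 m

Apply Snell's law at each interface; in layer i the horizontal offset is hᵢ·tan θᵢ.
Layer 1: θ = 16.80°; offset = 14.6·tan 16.80° = 4.4080 m.
Layer 2: sin θ = 0.63·sin 16.8°/0.44 = 0.4138, θ = 24.45°; offset = 21.9·tan 24.45° = 9.9556 m.
Layer 3: sin θ = 0.73·sin 16.8°/0.44 = 0.4795, θ = 28.65°; offset = 4.3·tan 28.65° = 2.3498 m.
Σ offsets = 16.7134 m.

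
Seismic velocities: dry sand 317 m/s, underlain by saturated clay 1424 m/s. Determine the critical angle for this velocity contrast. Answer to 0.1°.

12.9°

At critical incidence the refracted ray runs along the interface (θ₂ = 90°), so sin θ_c = V₁/V₂.
θ_c = arcsin(317/1424) = arcsin 0.2226 = 12.86°.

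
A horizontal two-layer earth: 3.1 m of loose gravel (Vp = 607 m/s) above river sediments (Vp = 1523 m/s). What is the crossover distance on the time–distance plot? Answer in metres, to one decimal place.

9.5 m

x_cross = 2h·√((V₂+V₁)/(V₂−V₁)).
(V₂+V₁)/(V₂−V₁) = (1523+607)/(1523−607) = 2.3253; √ = 1.5249.
x_cross = 2·3.1·1.5249 = 9.45 m.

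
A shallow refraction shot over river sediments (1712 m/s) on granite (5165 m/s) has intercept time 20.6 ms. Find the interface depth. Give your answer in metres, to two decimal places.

h = tᵢ·V₁·V₂ / (2·√(V₂²−V₁²)).
√(V₂²−V₁²) = √(5165² − 1712²) = 4873.0 m/s.
h = 0.0206 s × 1712 × 5165 / (2 × 4873.0) = 18.69 m.

18.69 m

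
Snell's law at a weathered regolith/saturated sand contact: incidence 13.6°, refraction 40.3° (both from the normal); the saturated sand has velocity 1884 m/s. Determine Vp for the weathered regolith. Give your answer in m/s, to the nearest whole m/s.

sin 13.6° = 0.2351; sin 40.3° = 0.6468.
V₁ = V₂·(sin θ₁/sin θ₂) = 1884·(0.2351/0.6468) = 684.93 m/s.

685 m/s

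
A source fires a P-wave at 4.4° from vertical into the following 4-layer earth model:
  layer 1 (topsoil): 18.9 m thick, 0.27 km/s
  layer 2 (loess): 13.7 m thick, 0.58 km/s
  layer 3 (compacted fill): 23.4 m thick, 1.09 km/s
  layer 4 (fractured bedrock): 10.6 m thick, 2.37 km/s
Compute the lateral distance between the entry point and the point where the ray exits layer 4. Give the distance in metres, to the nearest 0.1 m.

Apply Snell's law at each interface; in layer i the horizontal offset is hᵢ·tan θᵢ.
Layer 1: θ = 4.40°; offset = 18.9·tan 4.40° = 1.454 m.
Layer 2: sin θ = 0.58·sin 4.4°/0.27 = 0.1648, θ = 9.49°; offset = 13.7·tan 9.49° = 2.289 m.
Layer 3: sin θ = 1.09·sin 4.4°/0.27 = 0.3097, θ = 18.04°; offset = 23.4·tan 18.04° = 7.622 m.
Layer 4: sin θ = 2.37·sin 4.4°/0.27 = 0.6734, θ = 42.33°; offset = 10.6·tan 42.33° = 9.656 m.
Summing the layer offsets gives 21.022 m.

21.0 m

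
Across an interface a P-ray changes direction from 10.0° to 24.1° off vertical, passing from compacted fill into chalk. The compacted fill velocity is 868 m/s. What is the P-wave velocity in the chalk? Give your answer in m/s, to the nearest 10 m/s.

sin 10.0° = 0.1736; sin 24.1° = 0.4083.
V₂ = V₁·(sin θ₂/sin θ₁) = 868·(0.4083/0.1736) = 2041.09 m/s.

2040 m/s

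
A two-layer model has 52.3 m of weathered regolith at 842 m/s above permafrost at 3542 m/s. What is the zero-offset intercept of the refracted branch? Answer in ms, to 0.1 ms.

120.7 ms

tᵢ = 2h·√(V₂²−V₁²)/(V₁V₂).
√(V₂²−V₁²) = √(3542²−842²) = 3440.5 m/s.
tᵢ = 2·52.3·3440.5/(842·3542) = 0.12067 s.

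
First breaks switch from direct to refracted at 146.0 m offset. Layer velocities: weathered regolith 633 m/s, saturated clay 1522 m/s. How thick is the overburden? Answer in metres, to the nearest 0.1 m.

46.9 m

h = (x_cross/2)·√((V₂−V₁)/(V₂+V₁)).
(V₂−V₁)/(V₂+V₁) = (1522−633)/(1522+633) = 0.4125; √ = 0.6423.
h = (146.0/2)·0.6423 = 46.89 m.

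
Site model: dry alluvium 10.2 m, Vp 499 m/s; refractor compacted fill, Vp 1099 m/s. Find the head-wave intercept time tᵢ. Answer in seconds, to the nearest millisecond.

0.036 s

tᵢ = 2h·√(V₂²−V₁²)/(V₁V₂).
√(V₂²−V₁²) = √(1099²−499²) = 979.2 m/s.
tᵢ = 2·10.2·979.2/(499·1099) = 0.03642 s.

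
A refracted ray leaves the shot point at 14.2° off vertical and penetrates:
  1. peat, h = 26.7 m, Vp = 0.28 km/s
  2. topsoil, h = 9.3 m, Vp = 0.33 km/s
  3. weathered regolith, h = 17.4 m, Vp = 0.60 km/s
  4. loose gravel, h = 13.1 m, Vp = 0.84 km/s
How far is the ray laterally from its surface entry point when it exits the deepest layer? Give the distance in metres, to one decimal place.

34.6 m

Apply Snell's law at each interface; in layer i the horizontal offset is hᵢ·tan θᵢ.
Layer 1: θ = 14.20°; offset = 26.7·tan 14.20° = 6.756 m.
Layer 2: sin θ = 0.33·sin 14.2°/0.28 = 0.2891, θ = 16.80°; offset = 9.3·tan 16.80° = 2.809 m.
Layer 3: sin θ = 0.60·sin 14.2°/0.28 = 0.5257, θ = 31.71°; offset = 17.4·tan 31.71° = 10.752 m.
Layer 4: sin θ = 0.84·sin 14.2°/0.28 = 0.7359, θ = 47.39°; offset = 13.1·tan 47.39° = 14.239 m.
Summing the layer offsets gives 34.555 m.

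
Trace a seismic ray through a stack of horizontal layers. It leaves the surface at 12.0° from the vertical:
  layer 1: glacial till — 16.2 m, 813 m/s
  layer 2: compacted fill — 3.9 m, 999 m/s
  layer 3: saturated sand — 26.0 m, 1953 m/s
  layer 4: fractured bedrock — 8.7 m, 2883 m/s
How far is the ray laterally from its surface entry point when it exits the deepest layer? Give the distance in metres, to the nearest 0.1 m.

p = sin θ₁/V₁ = sin 12.0°/813 = 2.5573e-04 s/m is conserved through the stack.
Layer 1: θ = 12.00°; offset = 16.2·tan 12.00° = 3.443 m.
Layer 2: sin θ = p·999 = 0.2555 → θ = 14.80°; offset = 3.9·tan 14.80° = 1.031 m.
Layer 3: sin θ = p·1953 = 0.4994 → θ = 29.96°; offset = 26.0·tan 29.96° = 14.989 m.
Layer 4: sin θ = p·2883 = 0.7373 → θ = 47.50°; offset = 8.7·tan 47.50° = 9.494 m.
Total horizontal offset = 28.958 m.

29.0 m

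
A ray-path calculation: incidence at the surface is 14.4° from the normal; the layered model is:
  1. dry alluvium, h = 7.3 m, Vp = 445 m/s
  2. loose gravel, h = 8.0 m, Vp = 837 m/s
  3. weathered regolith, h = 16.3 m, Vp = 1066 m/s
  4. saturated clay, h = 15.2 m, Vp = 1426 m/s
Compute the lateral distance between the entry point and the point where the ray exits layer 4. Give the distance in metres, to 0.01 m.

38.25 m

p = sin θ₁/V₁ = sin 14.4°/445 = 5.5885e-04 s/m is conserved through the stack.
Layer 1: θ = 14.40°; offset = 7.3·tan 14.40° = 1.8743 m.
Layer 2: sin θ = p·837 = 0.4678 → θ = 27.89°; offset = 8.0·tan 27.89° = 4.2338 m.
Layer 3: sin θ = p·1066 = 0.5957 → θ = 36.57°; offset = 16.3·tan 36.57° = 12.0901 m.
Layer 4: sin θ = p·1426 = 0.7969 → θ = 52.84°; offset = 15.2·tan 52.84° = 20.0525 m.
Total horizontal offset = 38.2508 m.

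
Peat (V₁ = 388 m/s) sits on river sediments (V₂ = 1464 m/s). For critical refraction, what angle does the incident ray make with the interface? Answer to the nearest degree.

75°

Critical incidence: sin θ_c = V₁/V₂ = 388/1464 = 0.2650.
θ_c = arcsin 0.2650 = 15.37°.
Measured from the interface: 90° − 15.37° = 74.63°.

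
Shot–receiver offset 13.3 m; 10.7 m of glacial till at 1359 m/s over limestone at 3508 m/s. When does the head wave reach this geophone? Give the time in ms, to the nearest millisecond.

18 ms

t = x/V₂ + 2h·√(V₂²−V₁²)/(V₁V₂).
√(V₂²−V₁²) = √(3508²−1359²) = 3234.1 m/s; delay term = 2·10.7·3234.1/(1359·3508) = 0.01452 s.
t = 13.3/3508 + 0.01452 = 0.01831 s.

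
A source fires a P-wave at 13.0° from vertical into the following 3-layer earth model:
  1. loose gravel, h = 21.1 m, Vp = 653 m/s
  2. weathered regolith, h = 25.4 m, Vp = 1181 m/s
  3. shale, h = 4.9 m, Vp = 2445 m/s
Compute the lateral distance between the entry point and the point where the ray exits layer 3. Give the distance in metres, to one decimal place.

23.8 m

p = sin θ₁/V₁ = sin 13.0°/653 = 3.4449e-04 s/m is conserved through the stack.
Layer 1: θ = 13.00°; offset = 21.1·tan 13.00° = 4.871 m.
Layer 2: sin θ = p·1181 = 0.4068 → θ = 24.01°; offset = 25.4·tan 24.01° = 11.312 m.
Layer 3: sin θ = p·2445 = 0.8423 → θ = 57.38°; offset = 4.9·tan 57.38° = 7.656 m.
Total horizontal offset = 23.840 m.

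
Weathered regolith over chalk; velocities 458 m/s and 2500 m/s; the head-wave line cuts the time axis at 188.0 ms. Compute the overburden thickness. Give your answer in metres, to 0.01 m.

θ_c = arcsin(458/2500) = 10.56°; cos θ_c = 0.9831.
tᵢ = 2h cos θ_c/V₁ ⇒ h = tᵢ·V₁/(2 cos θ_c) = 0.188·458/(2·0.9831) = 43.79 m.

43.79 m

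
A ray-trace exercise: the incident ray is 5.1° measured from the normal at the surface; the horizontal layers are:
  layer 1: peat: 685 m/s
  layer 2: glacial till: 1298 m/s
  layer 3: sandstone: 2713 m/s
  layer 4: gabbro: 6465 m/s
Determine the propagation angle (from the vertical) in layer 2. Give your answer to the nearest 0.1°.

Snell's law across each interface conserves sin θ / V, so sin θ_2 = V_2·sin θ₁/V₁.
sin θ_2 = 1298 × sin 5.1° / 685 = 0.1684.
θ_2 = arcsin 0.1684 = 9.70°.

9.7°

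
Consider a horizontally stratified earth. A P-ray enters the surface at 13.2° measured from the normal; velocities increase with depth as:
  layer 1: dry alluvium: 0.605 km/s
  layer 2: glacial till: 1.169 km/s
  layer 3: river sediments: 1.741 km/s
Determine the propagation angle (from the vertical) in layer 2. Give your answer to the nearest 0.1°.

26.2°

Snell's law across each interface conserves sin θ / V, so sin θ_2 = V_2·sin θ₁/V₁.
sin θ_2 = 1.169 × sin 13.2° / 0.605 = 0.4412.
θ_2 = 26.18° from the vertical.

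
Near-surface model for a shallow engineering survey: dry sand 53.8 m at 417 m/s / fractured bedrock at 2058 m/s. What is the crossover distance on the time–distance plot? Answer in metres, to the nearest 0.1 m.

132.1 m

θ_c = arcsin(417/2058) = 11.69°, so cos θ_c = 0.9793 and tᵢ = 2h cos θ_c/V₁ = 0.2527 s.
At crossover x/V₁ = x/V₂ + tᵢ ⇒ x = tᵢ/(1/V₁ − 1/V₂) = 0.25268/(2.3981e-03 − 4.8591e-04) = 132.14 m.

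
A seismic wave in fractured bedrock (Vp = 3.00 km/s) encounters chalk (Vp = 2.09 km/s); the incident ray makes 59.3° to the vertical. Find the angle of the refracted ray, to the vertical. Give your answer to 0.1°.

36.8°

Snell's law: sin θ₂ = (V₂/V₁)·sin θ₁ = (2.09/3.00)·sin 59.3° = 0.5990.
θ₂ = arcsin 0.5990 = 36.80° from the normal.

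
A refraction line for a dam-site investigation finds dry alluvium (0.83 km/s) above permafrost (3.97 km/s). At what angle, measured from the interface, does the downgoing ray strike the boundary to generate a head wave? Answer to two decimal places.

77.93°

At critical incidence the refracted ray runs along the interface (θ₂ = 90°), so sin θ_c = V₁/V₂.
θ_c = arcsin(0.83/3.97) = arcsin 0.2091 = 12.07°.
Measured from the interface: 90° − 12.07° = 77.93°.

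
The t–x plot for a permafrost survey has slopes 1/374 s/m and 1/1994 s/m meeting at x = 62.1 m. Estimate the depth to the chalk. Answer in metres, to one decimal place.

h = (x_cross/2)·√((V₂−V₁)/(V₂+V₁)).
(V₂−V₁)/(V₂+V₁) = (1994−374)/(1994+374) = 0.6841; √ = 0.8271.
h = (62.1/2)·0.8271 = 25.68 m.

25.7 m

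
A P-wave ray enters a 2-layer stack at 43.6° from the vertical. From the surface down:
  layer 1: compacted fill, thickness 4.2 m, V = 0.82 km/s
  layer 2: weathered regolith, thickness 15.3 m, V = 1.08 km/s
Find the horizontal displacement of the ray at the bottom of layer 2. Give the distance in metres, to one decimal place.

37.2 m

Apply Snell's law at each interface; in layer i the horizontal offset is hᵢ·tan θᵢ.
Layer 1: θ = 43.60°; offset = 4.2·tan 43.60° = 4.000 m.
Layer 2: sin θ = 1.08·sin 43.6°/0.82 = 0.9083, θ = 65.27°; offset = 15.3·tan 65.27° = 33.217 m.
Total horizontal offset = 37.216 m.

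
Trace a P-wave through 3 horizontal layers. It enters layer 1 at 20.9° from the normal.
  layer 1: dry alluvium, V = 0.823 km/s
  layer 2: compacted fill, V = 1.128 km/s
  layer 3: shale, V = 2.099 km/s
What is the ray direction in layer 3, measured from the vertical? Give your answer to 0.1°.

Ray parameter p = sin 20.9° / 0.823 = 4.3346e-01 s/km.
sin θ_3 = p·V_3 = 4.3346e-01 × 2.099 = 0.9098.
θ_3 = arcsin 0.9098 = 65.48°.

65.5°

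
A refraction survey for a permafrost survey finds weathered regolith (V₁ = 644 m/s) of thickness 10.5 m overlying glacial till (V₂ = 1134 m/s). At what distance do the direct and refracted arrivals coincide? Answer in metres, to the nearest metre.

40 m

θ_c = arcsin(644/1134) = 34.60°, so cos θ_c = 0.8231 and tᵢ = 2h cos θ_c/V₁ = 0.0268 s.
At crossover x/V₁ = x/V₂ + tᵢ ⇒ x = tᵢ/(1/V₁ − 1/V₂) = 0.02684/(1.5528e-03 − 8.8183e-04) = 40.00 m.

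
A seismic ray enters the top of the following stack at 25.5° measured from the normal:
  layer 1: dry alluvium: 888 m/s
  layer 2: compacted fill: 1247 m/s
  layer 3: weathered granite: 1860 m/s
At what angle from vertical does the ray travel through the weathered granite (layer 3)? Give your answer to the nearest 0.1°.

Ray parameter p = sin 25.5° / 888 = 4.8481e-04 s/m.
sin θ_3 = p·V_3 = 4.8481e-04 × 1860 = 0.9017.
θ_3 = arcsin 0.9017 = 64.39°.

64.4°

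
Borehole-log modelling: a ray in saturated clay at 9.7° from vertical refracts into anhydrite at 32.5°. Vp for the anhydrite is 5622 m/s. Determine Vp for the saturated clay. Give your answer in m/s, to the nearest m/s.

sin 9.7° = 0.1685; sin 32.5° = 0.5373.
V₁ = V₂·(sin θ₁/sin θ₂) = 5622·(0.1685/0.5373) = 1762.98 m/s.

1763 m/s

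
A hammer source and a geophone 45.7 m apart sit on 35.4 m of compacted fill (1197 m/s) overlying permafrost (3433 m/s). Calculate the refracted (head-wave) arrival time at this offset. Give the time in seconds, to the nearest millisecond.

t = x/V₂ + 2h·√(V₂²−V₁²)/(V₁V₂).
√(V₂²−V₁²) = √(3433²−1197²) = 3217.6 m/s; delay term = 2·35.4·3217.6/(1197·3433) = 0.05544 s.
t = 45.7/3433 + 0.05544 = 0.06875 s.

0.069 s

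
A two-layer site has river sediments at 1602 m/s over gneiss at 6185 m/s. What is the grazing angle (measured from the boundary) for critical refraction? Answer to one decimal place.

75.0°

At critical incidence the refracted ray runs along the interface (θ₂ = 90°), so sin θ_c = V₁/V₂.
θ_c = arcsin(1602/6185) = arcsin 0.2590 = 15.01°.
Measured from the interface: 90° − 15.01° = 74.99°.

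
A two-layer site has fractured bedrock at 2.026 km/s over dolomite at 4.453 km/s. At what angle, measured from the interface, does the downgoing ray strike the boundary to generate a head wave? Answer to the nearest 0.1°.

Critical incidence: sin θ_c = V₁/V₂ = 2.026/4.453 = 0.4550.
θ_c = arcsin 0.4550 = 27.06°.
Measured from the interface: 90° − 27.06° = 62.94°.

62.9°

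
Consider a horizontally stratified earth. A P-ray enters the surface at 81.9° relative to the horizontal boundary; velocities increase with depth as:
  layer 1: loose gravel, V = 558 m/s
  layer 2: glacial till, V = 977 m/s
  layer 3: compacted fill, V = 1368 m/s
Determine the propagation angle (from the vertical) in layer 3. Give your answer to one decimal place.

From the normal: θ₁ = 90° − 81.9° = 8.1°.
Snell's law across each interface conserves sin θ / V, so sin θ_3 = V_3·sin θ₁/V₁.
sin θ_3 = 1368 × sin 8.1° / 558 = 0.3454.
θ_3 = arcsin 0.3454 = 20.21°.

20.2°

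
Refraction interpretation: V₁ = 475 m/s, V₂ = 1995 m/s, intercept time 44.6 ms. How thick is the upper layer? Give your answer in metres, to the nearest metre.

θ_c = arcsin(475/1995) = 13.77°; cos θ_c = 0.9712.
tᵢ = 2h cos θ_c/V₁ ⇒ h = tᵢ·V₁/(2 cos θ_c) = 0.0446·475/(2·0.9712) = 10.91 m.

11 m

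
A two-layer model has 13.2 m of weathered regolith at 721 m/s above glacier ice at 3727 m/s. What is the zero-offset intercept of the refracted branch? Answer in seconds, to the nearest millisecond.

θ_c = arcsin(V₁/V₂) = arcsin(721/3727) = 11.15°; cos θ_c = 0.9811.
tᵢ = 2h·cos θ_c / V₁ = 2·13.2·0.9811 / 721 = 0.03592 s.

0.036 s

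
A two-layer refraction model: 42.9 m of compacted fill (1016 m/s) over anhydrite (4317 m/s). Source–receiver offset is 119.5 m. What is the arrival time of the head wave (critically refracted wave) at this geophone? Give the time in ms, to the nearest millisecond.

110 ms

t = x/V₂ + 2h·√(V₂²−V₁²)/(V₁V₂).
√(V₂²−V₁²) = √(4317²−1016²) = 4195.7 m/s; delay term = 2·42.9·4195.7/(1016·4317) = 0.08208 s.
t = 119.5/4317 + 0.08208 = 0.10976 s.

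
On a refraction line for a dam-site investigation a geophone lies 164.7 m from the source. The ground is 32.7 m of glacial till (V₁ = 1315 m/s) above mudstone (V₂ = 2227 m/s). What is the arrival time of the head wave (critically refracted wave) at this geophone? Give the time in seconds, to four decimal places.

0.1141 s

θ_c = arcsin(V₁/V₂) = arcsin(1315/2227) = 36.19°, cos θ_c = 0.8071.
Intercept time tᵢ = 2h cos θ_c / V₁ = 2·32.7·0.8071/1315 = 0.04014 s.
t = x/V₂ + tᵢ = 164.7/2227 + 0.04014 = 0.11409 s.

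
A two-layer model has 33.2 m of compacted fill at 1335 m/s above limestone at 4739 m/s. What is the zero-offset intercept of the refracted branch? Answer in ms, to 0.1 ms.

tᵢ = 2h·√(V₂²−V₁²)/(V₁V₂).
√(V₂²−V₁²) = √(4739²−1335²) = 4547.1 m/s.
tᵢ = 2·33.2·4547.1/(1335·4739) = 0.04772 s.

47.7 ms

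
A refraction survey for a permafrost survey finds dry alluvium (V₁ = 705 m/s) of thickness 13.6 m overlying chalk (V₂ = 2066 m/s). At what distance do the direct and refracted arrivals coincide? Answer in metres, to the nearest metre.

x_cross = 2h·√((V₂+V₁)/(V₂−V₁)).
(V₂+V₁)/(V₂−V₁) = (2066+705)/(2066−705) = 2.0360; √ = 1.4269.
x_cross = 2·13.6·1.4269 = 38.81 m.

39 m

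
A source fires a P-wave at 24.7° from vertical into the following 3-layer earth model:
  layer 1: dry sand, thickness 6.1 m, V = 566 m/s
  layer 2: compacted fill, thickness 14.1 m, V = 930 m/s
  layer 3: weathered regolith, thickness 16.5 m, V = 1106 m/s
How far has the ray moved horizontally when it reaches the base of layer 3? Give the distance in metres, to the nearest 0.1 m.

Apply Snell's law at each interface; in layer i the horizontal offset is hᵢ·tan θᵢ.
Layer 1: θ = 24.70°; offset = 6.1·tan 24.70° = 2.806 m.
Layer 2: sin θ = 930·sin 24.7°/566 = 0.6866, θ = 43.36°; offset = 14.1·tan 43.36° = 13.316 m.
Layer 3: sin θ = 1106·sin 24.7°/566 = 0.8165, θ = 54.74°; offset = 16.5·tan 54.74° = 23.338 m.
Σ offsets = 39.460 m.

39.5 m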